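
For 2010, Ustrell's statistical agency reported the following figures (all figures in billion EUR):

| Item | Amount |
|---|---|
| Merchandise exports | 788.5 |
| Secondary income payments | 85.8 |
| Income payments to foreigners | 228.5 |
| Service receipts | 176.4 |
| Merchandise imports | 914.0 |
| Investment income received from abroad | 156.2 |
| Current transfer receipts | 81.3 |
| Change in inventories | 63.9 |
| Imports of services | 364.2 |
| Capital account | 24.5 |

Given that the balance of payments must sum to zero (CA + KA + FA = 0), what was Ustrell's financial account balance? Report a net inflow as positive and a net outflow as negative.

365.6

Goods balance = 788.5 - 914.0 = -125.5
Services balance = 176.4 - 364.2 = -187.8
Trade balance (goods + services) = -125.5 + (-187.8) = -313.3
Net primary income = 156.2 - 228.5 = -72.3
Net secondary income = 81.3 - 85.8 = -4.5
Current account = -313.3 + (-72.3) + (-4.5) = -390.1
Financial account = -(-390.1 + 24.5) = 365.6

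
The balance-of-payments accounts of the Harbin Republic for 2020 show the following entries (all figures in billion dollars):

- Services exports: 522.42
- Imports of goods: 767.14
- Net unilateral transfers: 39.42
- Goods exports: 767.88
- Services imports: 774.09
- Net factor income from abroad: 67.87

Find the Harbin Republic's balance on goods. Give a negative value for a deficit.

Goods balance = 767.88 - 767.14 = 0.74

0.74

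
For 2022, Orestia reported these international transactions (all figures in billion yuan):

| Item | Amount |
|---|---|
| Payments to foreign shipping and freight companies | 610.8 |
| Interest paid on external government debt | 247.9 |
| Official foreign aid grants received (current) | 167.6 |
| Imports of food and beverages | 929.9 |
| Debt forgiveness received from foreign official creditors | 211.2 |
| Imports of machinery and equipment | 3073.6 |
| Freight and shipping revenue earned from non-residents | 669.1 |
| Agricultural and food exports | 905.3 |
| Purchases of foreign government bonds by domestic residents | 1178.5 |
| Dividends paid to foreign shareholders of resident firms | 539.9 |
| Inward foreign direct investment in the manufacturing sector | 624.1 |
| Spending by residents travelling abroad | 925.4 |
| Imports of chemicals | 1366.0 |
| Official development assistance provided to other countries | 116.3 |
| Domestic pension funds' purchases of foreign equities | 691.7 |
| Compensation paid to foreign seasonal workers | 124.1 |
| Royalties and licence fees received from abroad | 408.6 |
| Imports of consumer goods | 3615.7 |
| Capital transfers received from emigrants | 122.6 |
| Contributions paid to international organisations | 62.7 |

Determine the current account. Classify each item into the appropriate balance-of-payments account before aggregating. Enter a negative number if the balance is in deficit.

Goods: -1366.0 - 929.9 + 905.3 - 3615.7 - 3073.6 = -8079.9
Services: -925.4 - 610.8 + 669.1 + 408.6 = -458.5
Primary income: -247.9 - 539.9 - 124.1 = -911.9
Secondary income: -116.3 + 167.6 - 62.7 = -11.4
Current account = (-8079.9) + (-458.5) + (-911.9) + (-11.4) = -9461.7
(Excluded from the current account — capital account: debt forgiveness received from foreign official creditors 211.2, capital transfers received from emigrants 122.6; financial account: purchases of foreign government bonds by domestic residents 1178.5, inward foreign direct investment in the manufacturing sector 624.1, domestic pension funds' purchases of foreign equities 691.7.)

-9461.7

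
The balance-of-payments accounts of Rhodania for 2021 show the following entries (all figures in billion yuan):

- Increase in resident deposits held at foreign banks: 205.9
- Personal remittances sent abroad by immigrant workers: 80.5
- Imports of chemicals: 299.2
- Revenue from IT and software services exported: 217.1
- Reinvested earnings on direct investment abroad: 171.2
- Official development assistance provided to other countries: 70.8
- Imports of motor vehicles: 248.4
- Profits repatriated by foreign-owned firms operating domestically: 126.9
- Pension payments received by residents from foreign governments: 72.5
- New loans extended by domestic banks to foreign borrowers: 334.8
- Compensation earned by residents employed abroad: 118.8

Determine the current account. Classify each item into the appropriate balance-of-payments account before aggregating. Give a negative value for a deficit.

Goods: -248.4 - 299.2 = -547.6
Services: 217.1
Primary income: 171.2 + 118.8 - 126.9 = 163.1
Secondary income: -70.8 + 72.5 - 80.5 = -78.8
Current account = (-547.6) + 217.1 + 163.1 + (-78.8) = -246.2
(Excluded from the current account — financial account: increase in resident deposits held at foreign banks 205.9, new loans extended by domestic banks to foreign borrowers 334.8.)

-246.2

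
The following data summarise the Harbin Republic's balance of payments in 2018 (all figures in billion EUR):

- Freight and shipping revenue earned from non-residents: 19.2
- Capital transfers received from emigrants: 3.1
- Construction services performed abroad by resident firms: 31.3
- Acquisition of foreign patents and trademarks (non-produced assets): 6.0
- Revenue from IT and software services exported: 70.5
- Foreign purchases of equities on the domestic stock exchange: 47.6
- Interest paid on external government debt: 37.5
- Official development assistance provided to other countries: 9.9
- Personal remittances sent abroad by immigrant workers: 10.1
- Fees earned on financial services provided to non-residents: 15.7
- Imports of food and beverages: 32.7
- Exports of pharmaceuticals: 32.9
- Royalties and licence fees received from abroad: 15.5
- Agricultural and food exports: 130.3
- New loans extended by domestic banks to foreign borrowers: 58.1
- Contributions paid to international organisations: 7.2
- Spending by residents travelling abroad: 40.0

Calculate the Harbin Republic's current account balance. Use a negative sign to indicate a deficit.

178.0

Goods: 32.9 - 32.7 + 130.3 = 130.5
Services: 15.7 - 40.0 + 70.5 + 15.5 + 31.3 + 19.2 = 112.2
Primary income: -37.5
Secondary income: -10.1 - 7.2 - 9.9 = -27.2
Current account = 130.5 + 112.2 + (-37.5) + (-27.2) = 178.0
(Excluded from the current account — capital account: capital transfers received from emigrants 3.1, acquisition of foreign patents and trademarks (non-produced assets) 6.0; financial account: foreign purchases of equities on the domestic stock exchange 47.6, new loans extended by domestic banks to foreign borrowers 58.1.)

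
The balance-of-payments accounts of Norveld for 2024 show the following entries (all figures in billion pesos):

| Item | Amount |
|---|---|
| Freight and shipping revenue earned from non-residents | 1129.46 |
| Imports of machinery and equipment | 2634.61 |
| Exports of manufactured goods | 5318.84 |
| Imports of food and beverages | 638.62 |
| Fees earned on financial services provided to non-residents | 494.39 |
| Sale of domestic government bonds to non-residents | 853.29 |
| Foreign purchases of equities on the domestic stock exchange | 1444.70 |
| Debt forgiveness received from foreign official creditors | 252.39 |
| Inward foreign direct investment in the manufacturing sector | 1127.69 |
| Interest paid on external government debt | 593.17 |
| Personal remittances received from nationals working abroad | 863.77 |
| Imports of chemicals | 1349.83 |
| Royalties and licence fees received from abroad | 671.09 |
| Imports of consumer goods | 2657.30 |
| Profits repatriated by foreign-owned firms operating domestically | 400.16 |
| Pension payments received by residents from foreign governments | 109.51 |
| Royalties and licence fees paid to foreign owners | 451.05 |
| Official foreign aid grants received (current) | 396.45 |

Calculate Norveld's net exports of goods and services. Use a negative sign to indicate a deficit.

Goods: 5318.84 - 1349.83 - 638.62 - 2657.30 - 2634.61 = -1961.52
Services: 671.09 + 494.39 - 451.05 + 1129.46 = 1843.89
Trade balance = -1961.52 + 1843.89 = -117.63
(Excluded from the trade balance — financial account: sale of domestic government bonds to non-residents 853.29, foreign purchases of equities on the domestic stock exchange 1444.70, inward foreign direct investment in the manufacturing sector 1127.69; capital account: debt forgiveness received from foreign official creditors 252.39; primary income: interest paid on external government debt 593.17, profits repatriated by foreign-owned firms operating domestically 400.16; secondary income: personal remittances received from nationals working abroad 863.77, pension payments received by residents from foreign governments 109.51, official foreign aid grants received (current) 396.45.)

-117.63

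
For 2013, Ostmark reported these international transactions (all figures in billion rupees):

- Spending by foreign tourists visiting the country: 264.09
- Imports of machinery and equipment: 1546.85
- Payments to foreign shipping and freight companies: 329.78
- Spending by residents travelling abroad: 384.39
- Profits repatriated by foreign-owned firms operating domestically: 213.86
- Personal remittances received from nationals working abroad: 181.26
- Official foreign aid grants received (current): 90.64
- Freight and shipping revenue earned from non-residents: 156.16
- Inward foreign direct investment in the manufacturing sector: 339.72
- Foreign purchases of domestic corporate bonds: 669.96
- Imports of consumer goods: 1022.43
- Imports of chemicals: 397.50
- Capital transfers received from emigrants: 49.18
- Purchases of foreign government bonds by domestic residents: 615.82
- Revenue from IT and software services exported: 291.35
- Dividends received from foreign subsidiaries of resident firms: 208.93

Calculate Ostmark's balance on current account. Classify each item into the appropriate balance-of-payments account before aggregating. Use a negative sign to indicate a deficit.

Goods: -1022.43 - 397.50 - 1546.85 = -2966.78
Services: 156.16 - 329.78 + 291.35 + 264.09 - 384.39 = -2.57
Primary income: 208.93 - 213.86 = -4.93
Secondary income: 181.26 + 90.64 = 271.90
Current account = (-2966.78) + (-2.57) + (-4.93) + 271.90 = -2702.38
(Excluded from the current account — financial account: inward foreign direct investment in the manufacturing sector 339.72, foreign purchases of domestic corporate bonds 669.96, purchases of foreign government bonds by domestic residents 615.82; capital account: capital transfers received from emigrants 49.18.)

-2702.38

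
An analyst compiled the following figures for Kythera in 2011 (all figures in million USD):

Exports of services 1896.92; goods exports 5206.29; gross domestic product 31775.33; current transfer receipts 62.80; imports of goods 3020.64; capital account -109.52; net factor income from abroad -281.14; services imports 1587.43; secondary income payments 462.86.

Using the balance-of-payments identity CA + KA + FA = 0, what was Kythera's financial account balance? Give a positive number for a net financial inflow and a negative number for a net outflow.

-1704.42

Goods balance = 5206.29 - 3020.64 = 2185.65
Services balance = 1896.92 - 1587.43 = 309.49
Trade balance (goods + services) = 2185.65 + 309.49 = 2495.14
Net primary income = -281.14
Net secondary income = 62.80 - 462.86 = -400.06
Current account = 2495.14 + (-281.14) + (-400.06) = 1813.94
Financial account = -(1813.94 + (-109.52)) = -1704.42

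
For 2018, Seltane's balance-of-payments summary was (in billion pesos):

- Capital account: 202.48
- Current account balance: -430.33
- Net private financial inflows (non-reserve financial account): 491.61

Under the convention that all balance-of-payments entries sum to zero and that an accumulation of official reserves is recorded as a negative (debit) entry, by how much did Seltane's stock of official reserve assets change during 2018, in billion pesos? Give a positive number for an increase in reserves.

263.76

Official reserve transactions balance = -((-430.33) + 202.48 + 491.61) = -263.76
An accumulation of reserves is recorded as a debit (negative entry), so the change in the stock of reserves is the negative of that balance.
Change in official reserves = -(-263.76) = 263.76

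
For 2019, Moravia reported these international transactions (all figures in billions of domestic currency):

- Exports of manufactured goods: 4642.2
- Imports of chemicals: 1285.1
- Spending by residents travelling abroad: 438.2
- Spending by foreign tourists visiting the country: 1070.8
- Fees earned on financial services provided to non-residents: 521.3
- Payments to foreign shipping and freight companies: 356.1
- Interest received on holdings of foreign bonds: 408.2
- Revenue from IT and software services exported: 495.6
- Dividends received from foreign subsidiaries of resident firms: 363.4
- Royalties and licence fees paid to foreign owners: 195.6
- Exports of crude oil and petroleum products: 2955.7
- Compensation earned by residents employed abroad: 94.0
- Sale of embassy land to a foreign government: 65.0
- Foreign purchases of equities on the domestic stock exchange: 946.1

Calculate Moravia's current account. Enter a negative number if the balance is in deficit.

8276.2

Goods: 2955.7 - 1285.1 + 4642.2 = 6312.8
Services: 495.6 - 438.2 + 1070.8 + 521.3 - 195.6 - 356.1 = 1097.8
Primary income: 94.0 + 363.4 + 408.2 = 865.6
Current account = 6312.8 + 1097.8 + 865.6 = 8276.2
(Excluded from the current account — capital account: sale of embassy land to a foreign government 65.0; financial account: foreign purchases of equities on the domestic stock exchange 946.1.)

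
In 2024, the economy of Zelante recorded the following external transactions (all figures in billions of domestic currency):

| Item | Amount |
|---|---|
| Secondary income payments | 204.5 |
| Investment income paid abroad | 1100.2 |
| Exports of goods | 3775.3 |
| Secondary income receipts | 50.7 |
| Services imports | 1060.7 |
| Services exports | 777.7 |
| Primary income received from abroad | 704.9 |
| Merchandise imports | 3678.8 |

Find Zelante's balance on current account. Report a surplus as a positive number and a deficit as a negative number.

-735.6

Goods balance = 3775.3 - 3678.8 = 96.5
Services balance = 777.7 - 1060.7 = -283.0
Trade balance (goods + services) = 96.5 + (-283.0) = -186.5
Net primary income = 704.9 - 1100.2 = -395.3
Net secondary income = 50.7 - 204.5 = -153.8
Current account = -186.5 + (-395.3) + (-153.8) = -735.6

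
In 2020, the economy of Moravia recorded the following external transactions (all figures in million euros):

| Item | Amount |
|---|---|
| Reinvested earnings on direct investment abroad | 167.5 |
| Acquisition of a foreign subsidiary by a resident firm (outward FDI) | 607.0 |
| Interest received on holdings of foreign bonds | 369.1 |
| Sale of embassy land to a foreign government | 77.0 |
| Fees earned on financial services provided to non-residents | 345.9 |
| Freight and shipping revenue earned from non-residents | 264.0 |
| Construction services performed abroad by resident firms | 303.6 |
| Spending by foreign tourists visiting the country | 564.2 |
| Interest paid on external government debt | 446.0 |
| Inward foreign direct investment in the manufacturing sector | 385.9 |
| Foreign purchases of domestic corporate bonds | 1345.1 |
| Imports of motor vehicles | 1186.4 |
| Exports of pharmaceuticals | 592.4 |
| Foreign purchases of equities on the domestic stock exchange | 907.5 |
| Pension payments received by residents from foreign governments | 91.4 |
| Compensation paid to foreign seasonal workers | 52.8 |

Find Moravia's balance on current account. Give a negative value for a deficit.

Goods: 592.4 - 1186.4 = -594.0
Services: 264.0 + 303.6 + 564.2 + 345.9 = 1477.7
Primary income: 167.5 - 446.0 - 52.8 + 369.1 = 37.8
Secondary income: 91.4
Current account = (-594.0) + 1477.7 + 37.8 + 91.4 = 1012.9
(Excluded from the current account — financial account: acquisition of a foreign subsidiary by a resident firm (outward FDI) 607.0, inward foreign direct investment in the manufacturing sector 385.9, foreign purchases of domestic corporate bonds 1345.1, foreign purchases of equities on the domestic stock exchange 907.5; capital account: sale of embassy land to a foreign government 77.0.)

1012.9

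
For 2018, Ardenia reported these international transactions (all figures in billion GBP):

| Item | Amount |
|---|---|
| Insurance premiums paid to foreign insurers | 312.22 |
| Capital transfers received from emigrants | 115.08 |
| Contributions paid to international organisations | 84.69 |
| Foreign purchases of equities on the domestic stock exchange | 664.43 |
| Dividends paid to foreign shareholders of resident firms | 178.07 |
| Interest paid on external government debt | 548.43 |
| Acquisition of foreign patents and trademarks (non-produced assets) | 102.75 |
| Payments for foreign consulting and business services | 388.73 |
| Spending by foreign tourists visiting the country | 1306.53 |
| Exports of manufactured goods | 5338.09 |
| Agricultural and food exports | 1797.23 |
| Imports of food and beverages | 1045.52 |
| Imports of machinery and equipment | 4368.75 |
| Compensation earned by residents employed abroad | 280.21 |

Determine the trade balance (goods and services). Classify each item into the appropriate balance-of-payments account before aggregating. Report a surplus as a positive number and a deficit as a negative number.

Goods: 1797.23 + 5338.09 - 1045.52 - 4368.75 = 1721.05
Services: -388.73 - 312.22 + 1306.53 = 605.58
Trade balance = 1721.05 + 605.58 = 2326.63
(Excluded from the trade balance — capital account: capital transfers received from emigrants 115.08, acquisition of foreign patents and trademarks (non-produced assets) 102.75; secondary income: contributions paid to international organisations 84.69; financial account: foreign purchases of equities on the domestic stock exchange 664.43; primary income: dividends paid to foreign shareholders of resident firms 178.07, interest paid on external government debt 548.43, compensation earned by residents employed abroad 280.21.)

2326.63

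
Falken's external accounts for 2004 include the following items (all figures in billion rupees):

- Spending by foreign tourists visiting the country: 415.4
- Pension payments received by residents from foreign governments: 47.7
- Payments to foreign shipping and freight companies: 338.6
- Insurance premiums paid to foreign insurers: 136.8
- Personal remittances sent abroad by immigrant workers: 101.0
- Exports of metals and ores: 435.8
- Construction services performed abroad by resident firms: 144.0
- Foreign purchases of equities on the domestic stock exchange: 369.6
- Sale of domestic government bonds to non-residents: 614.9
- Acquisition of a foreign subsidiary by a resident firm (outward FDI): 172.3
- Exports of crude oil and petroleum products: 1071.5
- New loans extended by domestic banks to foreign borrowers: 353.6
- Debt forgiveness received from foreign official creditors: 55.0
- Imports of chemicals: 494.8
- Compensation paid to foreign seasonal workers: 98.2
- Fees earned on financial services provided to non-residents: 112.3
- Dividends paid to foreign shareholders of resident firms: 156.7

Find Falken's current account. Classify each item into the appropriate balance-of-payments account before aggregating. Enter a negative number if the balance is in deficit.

900.6

Goods: 1071.5 - 494.8 + 435.8 = 1012.5
Services: 112.3 + 415.4 - 338.6 + 144.0 - 136.8 = 196.3
Primary income: -156.7 - 98.2 = -254.9
Secondary income: -101.0 + 47.7 = -53.3
Current account = 1012.5 + 196.3 + (-254.9) + (-53.3) = 900.6
(Excluded from the current account — financial account: foreign purchases of equities on the domestic stock exchange 369.6, sale of domestic government bonds to non-residents 614.9, acquisition of a foreign subsidiary by a resident firm (outward FDI) 172.3, new loans extended by domestic banks to foreign borrowers 353.6; capital account: debt forgiveness received from foreign official creditors 55.0.)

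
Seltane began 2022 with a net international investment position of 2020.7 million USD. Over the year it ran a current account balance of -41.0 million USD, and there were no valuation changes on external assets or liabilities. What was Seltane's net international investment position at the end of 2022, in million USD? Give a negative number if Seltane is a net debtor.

With no valuation effects, change in NIIP = current account = -41.0
End-of-year NIIP = 2020.7 + (-41.0) = 1979.7

1979.7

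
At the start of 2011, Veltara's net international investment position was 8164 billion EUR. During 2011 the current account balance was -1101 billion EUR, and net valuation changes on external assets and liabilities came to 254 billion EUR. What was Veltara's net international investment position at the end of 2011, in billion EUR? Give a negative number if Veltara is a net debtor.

Change in NIIP = current account + net valuation change = -1101 + 254 = -847
End-of-year NIIP = 8164 + (-847) = 7317

7317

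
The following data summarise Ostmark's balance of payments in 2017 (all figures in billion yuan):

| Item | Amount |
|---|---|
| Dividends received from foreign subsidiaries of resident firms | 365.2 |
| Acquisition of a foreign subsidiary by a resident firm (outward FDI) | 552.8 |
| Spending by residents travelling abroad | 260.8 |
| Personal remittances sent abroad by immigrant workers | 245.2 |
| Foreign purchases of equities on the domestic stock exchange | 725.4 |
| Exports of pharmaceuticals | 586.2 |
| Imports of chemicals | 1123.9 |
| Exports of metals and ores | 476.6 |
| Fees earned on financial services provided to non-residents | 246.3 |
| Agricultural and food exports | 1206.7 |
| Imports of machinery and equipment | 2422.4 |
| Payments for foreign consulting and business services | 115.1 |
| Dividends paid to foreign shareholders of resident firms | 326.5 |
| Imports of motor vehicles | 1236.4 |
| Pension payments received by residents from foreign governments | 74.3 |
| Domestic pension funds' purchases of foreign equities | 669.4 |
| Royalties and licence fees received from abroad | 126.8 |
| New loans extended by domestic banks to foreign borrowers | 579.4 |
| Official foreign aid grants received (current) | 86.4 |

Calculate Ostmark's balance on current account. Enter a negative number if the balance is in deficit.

-2561.8

Goods: 586.2 + 476.6 - 1236.4 + 1206.7 - 2422.4 - 1123.9 = -2513.2
Services: -115.1 - 260.8 + 246.3 + 126.8 = -2.8
Primary income: -326.5 + 365.2 = 38.7
Secondary income: 74.3 - 245.2 + 86.4 = -84.5
Current account = (-2513.2) + (-2.8) + 38.7 + (-84.5) = -2561.8
(Excluded from the current account — financial account: acquisition of a foreign subsidiary by a resident firm (outward FDI) 552.8, foreign purchases of equities on the domestic stock exchange 725.4, domestic pension funds' purchases of foreign equities 669.4, new loans extended by domestic banks to foreign borrowers 579.4.)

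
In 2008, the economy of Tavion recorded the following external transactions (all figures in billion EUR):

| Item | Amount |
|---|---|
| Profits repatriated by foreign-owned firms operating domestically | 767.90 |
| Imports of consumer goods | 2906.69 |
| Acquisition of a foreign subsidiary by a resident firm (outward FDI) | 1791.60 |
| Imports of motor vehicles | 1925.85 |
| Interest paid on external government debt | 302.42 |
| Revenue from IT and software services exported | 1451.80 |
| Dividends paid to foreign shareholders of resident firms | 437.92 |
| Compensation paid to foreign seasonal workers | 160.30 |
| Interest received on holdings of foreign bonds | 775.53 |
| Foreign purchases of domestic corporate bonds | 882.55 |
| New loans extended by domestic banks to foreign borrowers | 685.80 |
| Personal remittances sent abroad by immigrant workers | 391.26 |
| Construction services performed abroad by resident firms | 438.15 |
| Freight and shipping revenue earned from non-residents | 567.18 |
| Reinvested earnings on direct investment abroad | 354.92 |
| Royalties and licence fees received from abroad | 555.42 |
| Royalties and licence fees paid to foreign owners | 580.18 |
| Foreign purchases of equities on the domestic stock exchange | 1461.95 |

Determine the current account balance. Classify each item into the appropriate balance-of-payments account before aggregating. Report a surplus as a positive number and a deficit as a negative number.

-3329.52

Goods: -2906.69 - 1925.85 = -4832.54
Services: 1451.80 + 438.15 - 580.18 + 567.18 + 555.42 = 2432.37
Primary income: -160.30 + 775.53 - 302.42 + 354.92 - 437.92 - 767.90 = -538.09
Secondary income: -391.26
Current account = (-4832.54) + 2432.37 + (-538.09) + (-391.26) = -3329.52
(Excluded from the current account — financial account: acquisition of a foreign subsidiary by a resident firm (outward FDI) 1791.60, foreign purchases of domestic corporate bonds 882.55, new loans extended by domestic banks to foreign borrowers 685.80, foreign purchases of equities on the domestic stock exchange 1461.95.)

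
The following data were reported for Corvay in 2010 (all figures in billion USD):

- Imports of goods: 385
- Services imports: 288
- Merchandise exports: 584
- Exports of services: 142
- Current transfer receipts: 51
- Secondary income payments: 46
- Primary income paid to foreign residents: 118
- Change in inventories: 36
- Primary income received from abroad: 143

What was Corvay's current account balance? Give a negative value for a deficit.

83

Goods balance = 584 - 385 = 199
Services balance = 142 - 288 = -146
Trade balance (goods + services) = 199 + (-146) = 53
Net primary income = 143 - 118 = 25
Net secondary income = 51 - 46 = 5
Current account = 53 + 25 + 5 = 83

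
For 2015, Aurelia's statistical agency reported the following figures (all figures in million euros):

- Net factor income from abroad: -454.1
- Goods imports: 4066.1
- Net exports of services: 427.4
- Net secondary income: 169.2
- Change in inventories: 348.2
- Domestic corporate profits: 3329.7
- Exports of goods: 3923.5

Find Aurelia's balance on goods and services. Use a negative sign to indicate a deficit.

284.8

Goods balance = 3923.5 - 4066.1 = -142.6
Services balance = 427.4
Trade balance (goods + services) = -142.6 + 427.4 = 284.8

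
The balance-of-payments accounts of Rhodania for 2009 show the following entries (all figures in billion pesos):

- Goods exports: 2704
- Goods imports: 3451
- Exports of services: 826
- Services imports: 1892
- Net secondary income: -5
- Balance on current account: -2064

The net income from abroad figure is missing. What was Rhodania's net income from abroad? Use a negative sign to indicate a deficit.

Current account = goods balance + services balance + net primary income + net secondary income
Sum of the known components = -1818
Net income from abroad = CA - (known components) = -2064 - (-1818) = -246

-246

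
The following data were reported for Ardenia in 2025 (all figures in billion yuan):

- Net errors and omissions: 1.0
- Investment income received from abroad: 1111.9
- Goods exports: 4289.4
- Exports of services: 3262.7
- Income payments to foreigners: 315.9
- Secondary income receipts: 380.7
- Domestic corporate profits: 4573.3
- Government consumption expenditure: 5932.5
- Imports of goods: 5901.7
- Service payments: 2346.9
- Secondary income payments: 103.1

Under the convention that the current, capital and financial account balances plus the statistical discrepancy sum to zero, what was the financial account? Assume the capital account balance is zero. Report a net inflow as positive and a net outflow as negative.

-378.1

Goods balance = 4289.4 - 5901.7 = -1612.3
Services balance = 3262.7 - 2346.9 = 915.8
Trade balance (goods + services) = -1612.3 + 915.8 = -696.5
Net primary income = 1111.9 - 315.9 = 796.0
Net secondary income = 380.7 - 103.1 = 277.6
Current account = -696.5 + 796.0 + 277.6 = 377.1
Financial account = -(377.1 + 1.0) = -378.1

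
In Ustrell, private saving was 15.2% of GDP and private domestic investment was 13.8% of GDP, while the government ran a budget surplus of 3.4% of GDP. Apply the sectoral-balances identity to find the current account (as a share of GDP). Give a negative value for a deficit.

By the sectoral-balances identity, CA = (S_private - I) + (T - G).
Private balance = 15.2 - 13.8 = 1.4
Government balance (T - G) = 3.4
CA = 1.4 + 3.4 = 4.8

4.8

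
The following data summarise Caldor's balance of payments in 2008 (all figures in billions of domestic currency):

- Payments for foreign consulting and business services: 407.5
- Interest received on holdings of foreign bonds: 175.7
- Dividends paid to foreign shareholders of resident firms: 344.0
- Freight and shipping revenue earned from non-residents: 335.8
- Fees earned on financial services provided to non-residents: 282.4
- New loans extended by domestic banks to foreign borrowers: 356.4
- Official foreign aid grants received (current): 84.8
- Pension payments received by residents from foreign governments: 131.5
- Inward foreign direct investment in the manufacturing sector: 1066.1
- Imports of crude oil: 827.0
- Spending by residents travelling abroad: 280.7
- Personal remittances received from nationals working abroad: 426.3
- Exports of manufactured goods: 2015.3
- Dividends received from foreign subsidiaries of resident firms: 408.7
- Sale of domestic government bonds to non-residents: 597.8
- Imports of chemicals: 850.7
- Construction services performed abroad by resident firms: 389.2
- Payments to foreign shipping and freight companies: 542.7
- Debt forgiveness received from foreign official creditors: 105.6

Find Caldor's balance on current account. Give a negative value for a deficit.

997.1

Goods: -827.0 - 850.7 + 2015.3 = 337.6
Services: 389.2 - 407.5 - 280.7 - 542.7 + 335.8 + 282.4 = -223.5
Primary income: 175.7 - 344.0 + 408.7 = 240.4
Secondary income: 426.3 + 84.8 + 131.5 = 642.6
Current account = 337.6 + (-223.5) + 240.4 + 642.6 = 997.1
(Excluded from the current account — financial account: new loans extended by domestic banks to foreign borrowers 356.4, inward foreign direct investment in the manufacturing sector 1066.1, sale of domestic government bonds to non-residents 597.8; capital account: debt forgiveness received from foreign official creditors 105.6.)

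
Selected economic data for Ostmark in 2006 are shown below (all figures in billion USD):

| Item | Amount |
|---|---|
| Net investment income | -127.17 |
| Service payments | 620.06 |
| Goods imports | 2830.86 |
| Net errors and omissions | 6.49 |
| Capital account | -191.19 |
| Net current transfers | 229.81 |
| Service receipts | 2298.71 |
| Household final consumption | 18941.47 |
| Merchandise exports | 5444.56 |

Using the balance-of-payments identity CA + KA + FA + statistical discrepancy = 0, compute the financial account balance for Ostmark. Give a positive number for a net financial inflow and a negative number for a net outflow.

Goods balance = 5444.56 - 2830.86 = 2613.70
Services balance = 2298.71 - 620.06 = 1678.65
Trade balance (goods + services) = 2613.70 + 1678.65 = 4292.35
Net primary income = -127.17
Net secondary income = 229.81
Current account = 4292.35 + (-127.17) + 229.81 = 4394.99
Financial account = -(4394.99 + (-191.19) + 6.49) = -4210.29

-4210.29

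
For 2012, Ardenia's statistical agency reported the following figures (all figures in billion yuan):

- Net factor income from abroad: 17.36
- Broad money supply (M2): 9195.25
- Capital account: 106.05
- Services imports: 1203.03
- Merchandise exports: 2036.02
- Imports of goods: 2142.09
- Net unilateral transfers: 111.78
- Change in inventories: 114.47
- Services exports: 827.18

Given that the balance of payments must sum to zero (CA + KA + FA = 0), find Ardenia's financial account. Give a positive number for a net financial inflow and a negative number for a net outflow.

Goods balance = 2036.02 - 2142.09 = -106.07
Services balance = 827.18 - 1203.03 = -375.85
Trade balance (goods + services) = -106.07 + (-375.85) = -481.92
Net primary income = 17.36
Net secondary income = 111.78
Current account = -481.92 + 17.36 + 111.78 = -352.78
Financial account = -(-352.78 + 106.05) = 246.73

246.73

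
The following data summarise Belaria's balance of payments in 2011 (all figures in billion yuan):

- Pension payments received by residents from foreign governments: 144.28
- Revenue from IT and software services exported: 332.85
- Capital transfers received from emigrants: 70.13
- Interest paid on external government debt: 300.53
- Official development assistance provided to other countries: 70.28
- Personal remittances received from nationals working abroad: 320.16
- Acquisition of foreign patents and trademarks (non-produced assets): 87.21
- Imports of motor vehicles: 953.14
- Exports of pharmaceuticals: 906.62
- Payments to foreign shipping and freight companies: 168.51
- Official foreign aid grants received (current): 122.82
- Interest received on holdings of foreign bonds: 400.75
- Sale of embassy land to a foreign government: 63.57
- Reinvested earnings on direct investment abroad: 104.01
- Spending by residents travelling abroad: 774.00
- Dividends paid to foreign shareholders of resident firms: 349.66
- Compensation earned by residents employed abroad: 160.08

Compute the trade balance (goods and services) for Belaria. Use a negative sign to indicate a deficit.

Goods: 906.62 - 953.14 = -46.52
Services: -168.51 - 774.00 + 332.85 = -609.66
Trade balance = -46.52 + (-609.66) = -656.18
(Excluded from the trade balance — secondary income: pension payments received by residents from foreign governments 144.28, official development assistance provided to other countries 70.28, personal remittances received from nationals working abroad 320.16, official foreign aid grants received (current) 122.82; capital account: capital transfers received from emigrants 70.13, acquisition of foreign patents and trademarks (non-produced assets) 87.21, sale of embassy land to a foreign government 63.57; primary income: interest paid on external government debt 300.53, interest received on holdings of foreign bonds 400.75, reinvested earnings on direct investment abroad 104.01, dividends paid to foreign shareholders of resident firms 349.66, compensation earned by residents employed abroad 160.08.)

-656.18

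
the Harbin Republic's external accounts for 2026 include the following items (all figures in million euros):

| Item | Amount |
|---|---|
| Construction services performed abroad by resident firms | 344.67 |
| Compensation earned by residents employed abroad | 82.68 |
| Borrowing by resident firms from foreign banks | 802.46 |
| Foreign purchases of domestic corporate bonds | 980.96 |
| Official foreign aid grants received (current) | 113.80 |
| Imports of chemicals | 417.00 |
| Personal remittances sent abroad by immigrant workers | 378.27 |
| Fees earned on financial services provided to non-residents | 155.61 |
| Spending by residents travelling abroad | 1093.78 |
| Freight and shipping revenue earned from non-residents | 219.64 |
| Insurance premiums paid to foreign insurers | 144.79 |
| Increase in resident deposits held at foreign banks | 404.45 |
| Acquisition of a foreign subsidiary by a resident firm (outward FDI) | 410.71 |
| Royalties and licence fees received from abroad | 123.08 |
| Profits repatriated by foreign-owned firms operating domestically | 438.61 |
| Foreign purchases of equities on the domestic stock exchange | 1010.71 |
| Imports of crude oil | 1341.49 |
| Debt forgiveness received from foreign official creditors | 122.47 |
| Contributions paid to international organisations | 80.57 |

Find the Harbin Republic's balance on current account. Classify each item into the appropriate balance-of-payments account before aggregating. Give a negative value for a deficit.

Goods: -417.00 - 1341.49 = -1758.49
Services: 219.64 - 1093.78 + 155.61 - 144.79 + 344.67 + 123.08 = -395.57
Primary income: -438.61 + 82.68 = -355.93
Secondary income: 113.80 - 378.27 - 80.57 = -345.04
Current account = (-1758.49) + (-395.57) + (-355.93) + (-345.04) = -2855.03
(Excluded from the current account — financial account: borrowing by resident firms from foreign banks 802.46, foreign purchases of domestic corporate bonds 980.96, increase in resident deposits held at foreign banks 404.45, acquisition of a foreign subsidiary by a resident firm (outward FDI) 410.71, foreign purchases of equities on the domestic stock exchange 1010.71; capital account: debt forgiveness received from foreign official creditors 122.47.)

-2855.03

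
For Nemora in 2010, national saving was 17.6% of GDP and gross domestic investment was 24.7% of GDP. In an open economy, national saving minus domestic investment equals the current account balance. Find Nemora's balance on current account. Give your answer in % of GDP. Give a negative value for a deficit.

-7.1

CA = S - I = 17.6 - 24.7 = -7.1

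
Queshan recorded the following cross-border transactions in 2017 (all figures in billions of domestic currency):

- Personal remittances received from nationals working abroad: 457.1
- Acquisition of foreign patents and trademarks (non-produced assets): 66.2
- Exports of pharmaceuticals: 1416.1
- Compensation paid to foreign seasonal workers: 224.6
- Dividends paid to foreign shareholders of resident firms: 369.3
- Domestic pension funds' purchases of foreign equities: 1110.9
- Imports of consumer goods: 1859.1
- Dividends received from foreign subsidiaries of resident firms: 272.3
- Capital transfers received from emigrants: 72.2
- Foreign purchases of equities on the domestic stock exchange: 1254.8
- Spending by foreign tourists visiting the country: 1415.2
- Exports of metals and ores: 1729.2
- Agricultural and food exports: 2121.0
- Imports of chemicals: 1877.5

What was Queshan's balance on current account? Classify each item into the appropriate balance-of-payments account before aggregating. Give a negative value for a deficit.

Goods: 1416.1 + 2121.0 - 1859.1 + 1729.2 - 1877.5 = 1529.7
Services: 1415.2
Primary income: -224.6 - 369.3 + 272.3 = -321.6
Secondary income: 457.1
Current account = 1529.7 + 1415.2 + (-321.6) + 457.1 = 3080.4
(Excluded from the current account — capital account: acquisition of foreign patents and trademarks (non-produced assets) 66.2, capital transfers received from emigrants 72.2; financial account: domestic pension funds' purchases of foreign equities 1110.9, foreign purchases of equities on the domestic stock exchange 1254.8.)

3080.4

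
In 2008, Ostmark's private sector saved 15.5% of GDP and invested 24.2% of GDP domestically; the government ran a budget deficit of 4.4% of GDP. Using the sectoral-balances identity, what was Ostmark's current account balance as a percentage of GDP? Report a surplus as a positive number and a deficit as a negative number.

By the sectoral-balances identity, CA = (S_private - I) + (T - G).
Private balance = 15.5 - 24.2 = -8.7
Government balance (T - G) = -4.4
CA = -8.7 + (-4.4) = -13.1

-13.1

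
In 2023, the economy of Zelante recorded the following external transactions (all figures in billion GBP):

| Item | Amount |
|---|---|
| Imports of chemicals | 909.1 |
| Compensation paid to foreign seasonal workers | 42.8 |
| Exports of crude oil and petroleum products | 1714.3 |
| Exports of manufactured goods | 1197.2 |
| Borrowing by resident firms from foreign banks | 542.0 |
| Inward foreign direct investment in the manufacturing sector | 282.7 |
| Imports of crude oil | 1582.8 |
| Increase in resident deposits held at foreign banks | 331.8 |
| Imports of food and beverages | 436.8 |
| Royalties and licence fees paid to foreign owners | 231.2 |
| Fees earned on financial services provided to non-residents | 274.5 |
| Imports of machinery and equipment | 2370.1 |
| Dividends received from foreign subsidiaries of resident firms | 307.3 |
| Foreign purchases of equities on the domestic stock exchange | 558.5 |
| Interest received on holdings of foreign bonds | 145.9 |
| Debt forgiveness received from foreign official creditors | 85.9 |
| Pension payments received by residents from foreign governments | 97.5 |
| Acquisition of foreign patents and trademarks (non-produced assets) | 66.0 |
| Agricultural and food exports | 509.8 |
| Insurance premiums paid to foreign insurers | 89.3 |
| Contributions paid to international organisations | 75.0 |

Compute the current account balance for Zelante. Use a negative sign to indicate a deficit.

Goods: 1197.2 - 909.1 - 436.8 + 509.8 - 2370.1 - 1582.8 + 1714.3 = -1877.5
Services: -231.2 + 274.5 - 89.3 = -46.0
Primary income: -42.8 + 145.9 + 307.3 = 410.4
Secondary income: -75.0 + 97.5 = 22.5
Current account = (-1877.5) + (-46.0) + 410.4 + 22.5 = -1490.6
(Excluded from the current account — financial account: borrowing by resident firms from foreign banks 542.0, inward foreign direct investment in the manufacturing sector 282.7, increase in resident deposits held at foreign banks 331.8, foreign purchases of equities on the domestic stock exchange 558.5; capital account: debt forgiveness received from foreign official creditors 85.9, acquisition of foreign patents and trademarks (non-produced assets) 66.0.)

-1490.6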